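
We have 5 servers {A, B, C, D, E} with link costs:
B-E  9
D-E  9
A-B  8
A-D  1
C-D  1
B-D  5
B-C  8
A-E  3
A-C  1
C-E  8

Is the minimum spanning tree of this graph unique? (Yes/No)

Kruskal: consider edges lightest-first.
A-C (1): add. Components now {A,C} {B} {D} {E}
A-D (1): add. Components now {A,C,D} {B} {E}
C-D (1): skip — C and D already connected.
A-E (3): add. Components now {A,C,D,E} {B}
B-D (5): add. Components now {A,B,C,D,E}
Non-tree edge C-D has weight 1, equal to the heaviest edge on its tree cycle — swapping gives another MST of the same weight. Not unique.

No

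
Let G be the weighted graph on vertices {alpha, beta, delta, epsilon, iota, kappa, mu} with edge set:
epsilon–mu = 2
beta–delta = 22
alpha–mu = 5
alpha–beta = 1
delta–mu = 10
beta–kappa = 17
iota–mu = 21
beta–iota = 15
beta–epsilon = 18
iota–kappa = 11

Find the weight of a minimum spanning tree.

Grow the tree from delta using Prim:
Step 1: cheapest edge leaving the tree is delta–mu (10); add mu.
Step 2: cheapest edge leaving the tree is epsilon–mu (2); add epsilon.
Step 3: cheapest edge leaving the tree is alpha–mu (5); add alpha.
Step 4: cheapest edge leaving the tree is alpha–beta (1); add beta.
Step 5: cheapest edge leaving the tree is beta–iota (15); add iota.
Step 6: cheapest edge leaving the tree is iota–kappa (11); add kappa.
MST edges: delta–mu, epsilon–mu, alpha–mu, alpha–beta, beta–iota, iota–kappa; total weight 10+2+5+1+15+11 = 44.

44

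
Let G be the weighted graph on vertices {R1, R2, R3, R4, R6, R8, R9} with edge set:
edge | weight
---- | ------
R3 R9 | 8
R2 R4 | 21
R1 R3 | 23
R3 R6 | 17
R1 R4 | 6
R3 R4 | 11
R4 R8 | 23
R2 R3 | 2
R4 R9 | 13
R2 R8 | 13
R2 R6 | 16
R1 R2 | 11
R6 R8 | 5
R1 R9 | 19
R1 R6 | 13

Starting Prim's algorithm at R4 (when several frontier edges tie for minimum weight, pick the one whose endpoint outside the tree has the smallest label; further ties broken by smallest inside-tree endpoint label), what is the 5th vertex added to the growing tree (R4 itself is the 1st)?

R9

Prim's algorithm from R4:
Step 1: cheapest edge leaving the tree is R1 R4 (6); add R1.
Step 2: cheapest edge leaving the tree is R1 R2 (11); add R2.
Step 3: cheapest edge leaving the tree is R2 R3 (2); add R3.
Step 4: cheapest edge leaving the tree is R3 R9 (8); add R9.
Step 5: cheapest edge leaving the tree is R1 R6 (13); add R6.
Step 6: cheapest edge leaving the tree is R6 R8 (5); add R8.
Vertex order: R4, R1, R2, R3, R9, R6, R8. The 5th vertex is R9.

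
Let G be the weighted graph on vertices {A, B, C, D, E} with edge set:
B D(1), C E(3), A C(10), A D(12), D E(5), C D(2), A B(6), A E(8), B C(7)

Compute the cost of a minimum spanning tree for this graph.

12

Kruskal's algorithm — process edges by increasing weight (ties by edge label):
B D (1): add. Components now {A} {B,D} {C} {E}
C D (2): add. Components now {A} {B,C,D} {E}
C E (3): add. Components now {A} {B,C,D,E}
D E (5): skip — D and E already connected.
A B (6): add. Components now {A,B,C,D,E}
MST edges: B D, C D, C E, A B; total weight 1+2+3+6 = 12.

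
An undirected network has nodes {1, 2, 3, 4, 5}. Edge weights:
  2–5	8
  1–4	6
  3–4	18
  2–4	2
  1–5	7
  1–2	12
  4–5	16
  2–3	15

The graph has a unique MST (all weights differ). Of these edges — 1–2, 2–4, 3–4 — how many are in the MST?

Kruskal's algorithm — process edges by increasing weight (ties by edge label):
2–4 (2): add. Components now {1} {2,4} {3} {5}
1–4 (6): add. Components now {1,2,4} {3} {5}
1–5 (7): add. Components now {1,2,4,5} {3}
2–5 (8): skip — 2 and 5 already connected.
1–2 (12): skip — 1 and 2 already connected.
2–3 (15): add. Components now {1,2,3,4,5}
MST edge set: {2–4, 1–4, 1–5, 2–3}.
Of the listed edges, {2–4} are in the MST → 1.

1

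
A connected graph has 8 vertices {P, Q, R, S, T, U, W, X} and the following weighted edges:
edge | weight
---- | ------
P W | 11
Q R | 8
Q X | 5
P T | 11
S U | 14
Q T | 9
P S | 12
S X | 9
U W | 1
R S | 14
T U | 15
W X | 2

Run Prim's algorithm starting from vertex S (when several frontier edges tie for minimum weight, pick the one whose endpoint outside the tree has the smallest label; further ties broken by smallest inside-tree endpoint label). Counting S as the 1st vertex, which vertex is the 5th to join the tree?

Prim, starting at S.
Step 1: cheapest edge leaving the tree is S X (9); add X.
Step 2: cheapest edge leaving the tree is W X (2); add W.
Step 3: cheapest edge leaving the tree is U W (1); add U.
Step 4: cheapest edge leaving the tree is Q X (5); add Q.
Step 5: cheapest edge leaving the tree is Q R (8); add R.
Step 6: cheapest edge leaving the tree is Q T (9); add T.
Step 7: cheapest edge leaving the tree is P T (11); add P.
Vertex order: S, X, W, U, Q, R, T, P. The 5th vertex is Q.

Q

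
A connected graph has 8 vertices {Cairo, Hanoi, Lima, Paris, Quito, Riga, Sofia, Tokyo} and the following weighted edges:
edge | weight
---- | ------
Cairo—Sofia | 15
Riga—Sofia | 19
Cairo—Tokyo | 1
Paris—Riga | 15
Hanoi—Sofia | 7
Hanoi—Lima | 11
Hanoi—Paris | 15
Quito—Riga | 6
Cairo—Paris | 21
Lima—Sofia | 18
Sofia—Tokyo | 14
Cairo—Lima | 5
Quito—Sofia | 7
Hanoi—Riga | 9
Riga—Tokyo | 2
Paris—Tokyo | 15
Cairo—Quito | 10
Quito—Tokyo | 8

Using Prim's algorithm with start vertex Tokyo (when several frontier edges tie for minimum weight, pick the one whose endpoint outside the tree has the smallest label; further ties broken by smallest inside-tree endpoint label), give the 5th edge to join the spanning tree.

Grow the tree from Tokyo using Prim:
Step 1: cheapest edge leaving the tree is Cairo—Tokyo (1); add Cairo.
Step 2: cheapest edge leaving the tree is Riga—Tokyo (2); add Riga.
Step 3: cheapest edge leaving the tree is Cairo—Lima (5); add Lima.
Step 4: cheapest edge leaving the tree is Quito—Riga (6); add Quito.
Step 5: cheapest edge leaving the tree is Quito—Sofia (7); add Sofia.
Step 6: cheapest edge leaving the tree is Hanoi—Sofia (7); add Hanoi.
Step 7: cheapest edge leaving the tree is Hanoi—Paris (15); add Paris.
The 5th edge added is Quito—Sofia.

Quito-Sofia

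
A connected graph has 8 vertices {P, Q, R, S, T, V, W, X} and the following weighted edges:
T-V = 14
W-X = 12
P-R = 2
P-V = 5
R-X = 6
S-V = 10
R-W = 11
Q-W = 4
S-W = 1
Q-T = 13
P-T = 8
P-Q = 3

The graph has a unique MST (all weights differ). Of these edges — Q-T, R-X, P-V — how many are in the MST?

2

Kruskal's algorithm — process edges by increasing weight (ties by edge label):
S-W (1): add — endpoints in different components.
P-R (2): add — endpoints in different components.
P-Q (3): add — endpoints in different components.
Q-W (4): add — endpoints in different components.
P-V (5): add — endpoints in different components.
R-X (6): add — endpoints in different components.
P-T (8): add — endpoints in different components.
MST edge set: {S-W, P-R, P-Q, Q-W, P-V, R-X, P-T}.
Of the listed edges, {R-X, P-V} are in the MST → 2.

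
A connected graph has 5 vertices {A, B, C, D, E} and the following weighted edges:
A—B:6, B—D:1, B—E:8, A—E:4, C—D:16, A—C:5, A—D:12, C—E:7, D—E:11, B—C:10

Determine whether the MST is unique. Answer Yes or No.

Yes

Sort edges by weight, then run Kruskal:
B—D (1): add. Components now {A} {B,D} {C} {E}
A—E (4): add. Components now {A,E} {B,D} {C}
A—C (5): add. Components now {A,C,E} {B,D}
A—B (6): add. Components now {A,B,C,D,E}
Every non-tree edge has weight strictly greater than the heaviest edge on the tree path between its endpoints, so the MST is unique.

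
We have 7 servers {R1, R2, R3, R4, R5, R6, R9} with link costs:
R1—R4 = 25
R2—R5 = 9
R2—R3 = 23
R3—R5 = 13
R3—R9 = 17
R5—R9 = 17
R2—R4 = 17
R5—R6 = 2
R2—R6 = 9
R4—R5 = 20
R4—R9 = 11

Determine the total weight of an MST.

Grow the tree from R5 using Prim:
Step 1: cheapest edge leaving the tree is R5—R6 (2); add R6.
Step 2: cheapest edge leaving the tree is R2—R5 (9); add R2.
Step 3: cheapest edge leaving the tree is R3—R5 (13); add R3.
Step 4: cheapest edge leaving the tree is R2—R4 (17); add R4.
Step 5: cheapest edge leaving the tree is R4—R9 (11); add R9.
Step 6: cheapest edge leaving the tree is R1—R4 (25); add R1.
MST edges: R5—R6, R2—R5, R3—R5, R2—R4, R4—R9, R1—R4; total weight 2+9+13+17+11+25 = 77.

77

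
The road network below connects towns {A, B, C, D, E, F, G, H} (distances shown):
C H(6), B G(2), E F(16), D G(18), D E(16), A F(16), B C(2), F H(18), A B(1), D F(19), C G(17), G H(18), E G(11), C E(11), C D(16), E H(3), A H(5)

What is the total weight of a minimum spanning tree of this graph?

Prim, starting at F.
Step 1: cheapest edge leaving the tree is A F (16); add A.
Step 2: cheapest edge leaving the tree is A B (1); add B.
Step 3: cheapest edge leaving the tree is B C (2); add C.
Step 4: cheapest edge leaving the tree is B G (2); add G.
Step 5: cheapest edge leaving the tree is A H (5); add H.
Step 6: cheapest edge leaving the tree is E H (3); add E.
Step 7: cheapest edge leaving the tree is C D (16); add D.
MST edges: A F, A B, B C, B G, A H, E H, C D; total weight 16+1+2+2+5+3+16 = 45.

45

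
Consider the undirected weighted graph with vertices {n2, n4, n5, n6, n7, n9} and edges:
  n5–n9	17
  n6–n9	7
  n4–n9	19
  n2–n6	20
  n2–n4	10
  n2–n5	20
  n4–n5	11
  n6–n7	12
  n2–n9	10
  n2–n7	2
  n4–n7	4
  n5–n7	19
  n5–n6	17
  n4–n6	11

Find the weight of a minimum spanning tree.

34

Sort edges by weight, then run Kruskal:
n2–n7 (2): add — endpoints in different components.
n4–n7 (4): add — endpoints in different components.
n6–n9 (7): add — endpoints in different components.
n2–n4 (10): skip — n2 and n4 already connected.
n2–n9 (10): add — endpoints in different components.
n4–n5 (11): add — endpoints in different components.
MST edges: n2–n7, n4–n7, n6–n9, n2–n9, n4–n5; total weight 2+4+7+10+11 = 34.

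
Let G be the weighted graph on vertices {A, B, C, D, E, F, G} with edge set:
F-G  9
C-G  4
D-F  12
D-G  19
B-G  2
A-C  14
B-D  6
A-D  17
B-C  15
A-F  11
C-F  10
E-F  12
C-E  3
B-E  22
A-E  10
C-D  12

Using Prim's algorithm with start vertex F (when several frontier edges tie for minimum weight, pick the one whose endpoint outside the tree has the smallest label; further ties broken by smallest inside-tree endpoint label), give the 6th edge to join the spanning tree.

A-E

Prim's algorithm from F:
Step 1: cheapest edge leaving the tree is F-G (9); add G.
Step 2: cheapest edge leaving the tree is B-G (2); add B.
Step 3: cheapest edge leaving the tree is C-G (4); add C.
Step 4: cheapest edge leaving the tree is C-E (3); add E.
Step 5: cheapest edge leaving the tree is B-D (6); add D.
Step 6: cheapest edge leaving the tree is A-E (10); add A.
The 6th edge added is A-E.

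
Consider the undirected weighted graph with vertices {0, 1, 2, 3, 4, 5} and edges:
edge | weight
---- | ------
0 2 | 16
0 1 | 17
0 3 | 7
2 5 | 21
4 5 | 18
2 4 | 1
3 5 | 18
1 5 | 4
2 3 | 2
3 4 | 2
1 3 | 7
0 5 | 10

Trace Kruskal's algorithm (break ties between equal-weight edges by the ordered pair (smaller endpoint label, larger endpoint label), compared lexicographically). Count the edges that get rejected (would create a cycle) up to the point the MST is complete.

Kruskal: consider edges lightest-first.
2 4 (1): add. Components now {0} {1} {2,4} {3} {5}
2 3 (2): add. Components now {0} {1} {2,3,4} {5}
3 4 (2): skip — 3 and 4 already connected.
1 5 (4): add. Components now {0} {1,5} {2,3,4}
0 3 (7): add. Components now {0,2,3,4} {1,5}
1 3 (7): add. Components now {0,1,2,3,4,5}
Edges rejected before the tree was complete: 1.

1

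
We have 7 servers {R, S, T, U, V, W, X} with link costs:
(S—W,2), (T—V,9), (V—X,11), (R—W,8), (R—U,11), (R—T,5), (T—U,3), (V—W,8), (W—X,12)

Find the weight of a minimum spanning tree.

37

Sort edges by weight, then run Kruskal:
S—W (2): add — endpoints in different components.
T—U (3): add — endpoints in different components.
R—T (5): add — endpoints in different components.
R—W (8): add — endpoints in different components.
V—W (8): add — endpoints in different components.
T—V (9): skip — T and V already connected.
R—U (11): skip — R and U already connected.
V—X (11): add — endpoints in different components.
MST edges: S—W, T—U, R—T, R—W, V—W, V—X; total weight 2+3+5+8+8+11 = 37.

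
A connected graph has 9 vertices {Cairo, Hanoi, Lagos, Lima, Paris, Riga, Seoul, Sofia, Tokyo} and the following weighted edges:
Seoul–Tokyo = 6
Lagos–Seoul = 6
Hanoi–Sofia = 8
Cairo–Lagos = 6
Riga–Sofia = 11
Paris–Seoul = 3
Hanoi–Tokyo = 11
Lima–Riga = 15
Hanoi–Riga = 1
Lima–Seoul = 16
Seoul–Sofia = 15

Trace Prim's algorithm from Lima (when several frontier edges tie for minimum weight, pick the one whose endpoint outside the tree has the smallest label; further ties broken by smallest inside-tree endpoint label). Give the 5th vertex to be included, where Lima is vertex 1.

Tokyo

Prim's algorithm from Lima:
Step 1: cheapest edge leaving the tree is Lima–Riga (15); add Riga.
Step 2: cheapest edge leaving the tree is Hanoi–Riga (1); add Hanoi.
Step 3: cheapest edge leaving the tree is Hanoi–Sofia (8); add Sofia.
Step 4: cheapest edge leaving the tree is Hanoi–Tokyo (11); add Tokyo.
Step 5: cheapest edge leaving the tree is Seoul–Tokyo (6); add Seoul.
Step 6: cheapest edge leaving the tree is Paris–Seoul (3); add Paris.
Step 7: cheapest edge leaving the tree is Lagos–Seoul (6); add Lagos.
Step 8: cheapest edge leaving the tree is Cairo–Lagos (6); add Cairo.
Vertex order: Lima, Riga, Hanoi, Sofia, Tokyo, Seoul, Paris, Lagos, Cairo. The 5th vertex is Tokyo.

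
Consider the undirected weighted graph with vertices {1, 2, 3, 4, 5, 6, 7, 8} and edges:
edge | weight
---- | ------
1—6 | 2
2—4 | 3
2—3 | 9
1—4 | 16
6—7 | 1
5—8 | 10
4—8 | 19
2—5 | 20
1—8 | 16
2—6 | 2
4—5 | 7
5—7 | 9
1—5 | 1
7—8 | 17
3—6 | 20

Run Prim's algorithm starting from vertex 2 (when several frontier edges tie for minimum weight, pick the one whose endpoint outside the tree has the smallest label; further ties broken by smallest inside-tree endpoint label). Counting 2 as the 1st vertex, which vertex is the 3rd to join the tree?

Prim's algorithm from 2:
Step 1: cheapest edge leaving the tree is 2—6 (2); add 6.
Step 2: cheapest edge leaving the tree is 6—7 (1); add 7.
Step 3: cheapest edge leaving the tree is 1—6 (2); add 1.
Step 4: cheapest edge leaving the tree is 1—5 (1); add 5.
Step 5: cheapest edge leaving the tree is 2—4 (3); add 4.
Step 6: cheapest edge leaving the tree is 2—3 (9); add 3.
Step 7: cheapest edge leaving the tree is 5—8 (10); add 8.
Vertex order: 2, 6, 7, 1, 5, 4, 3, 8. The 3rd vertex is 7.

7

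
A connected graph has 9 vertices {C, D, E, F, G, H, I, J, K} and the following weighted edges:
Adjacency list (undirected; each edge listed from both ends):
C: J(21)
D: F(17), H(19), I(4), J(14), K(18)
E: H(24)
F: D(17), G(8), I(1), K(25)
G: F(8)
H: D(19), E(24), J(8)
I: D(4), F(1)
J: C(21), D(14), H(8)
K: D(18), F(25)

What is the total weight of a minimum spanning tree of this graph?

Prim's algorithm from E:
Step 1: frontier [E-H 24] → take E-H (24); add H.
Step 2: frontier [H-J 8, D-H 19] → take H-J (8); add J.
Step 3: frontier [D-H 19, D-J 14, C-J 21] → take D-J (14); add D.
Step 4: frontier [D-I 4, D-F 17, D-K 18, C-J 21] → take D-I (4); add I.
Step 5: frontier [D-F 17, D-K 18, F-I 1, C-J 21] → take F-I (1); add F.
Step 6: frontier [D-K 18, F-G 8, F-K 25, C-J 21] → take F-G (8); add G.
Step 7: frontier [D-K 18, F-K 25, C-J 21] → take D-K (18); add K.
Step 8: frontier [C-J 21] → take C-J (21); add C.
MST edges: E-H, H-J, D-J, D-I, F-I, F-G, D-K, C-J; total weight 24+8+14+4+1+8+18+21 = 98.

98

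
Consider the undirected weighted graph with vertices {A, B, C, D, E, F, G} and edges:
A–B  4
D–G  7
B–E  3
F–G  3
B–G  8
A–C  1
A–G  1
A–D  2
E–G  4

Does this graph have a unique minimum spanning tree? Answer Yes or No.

Kruskal's algorithm — process edges by increasing weight (ties by edge label):
A–C (1): add — endpoints in different components.
A–G (1): add — endpoints in different components.
A–D (2): add — endpoints in different components.
B–E (3): add — endpoints in different components.
F–G (3): add — endpoints in different components.
A–B (4): add — endpoints in different components.
Non-tree edge E–G has weight 4, equal to the heaviest edge on its tree cycle — swapping gives another MST of the same weight. Not unique.

No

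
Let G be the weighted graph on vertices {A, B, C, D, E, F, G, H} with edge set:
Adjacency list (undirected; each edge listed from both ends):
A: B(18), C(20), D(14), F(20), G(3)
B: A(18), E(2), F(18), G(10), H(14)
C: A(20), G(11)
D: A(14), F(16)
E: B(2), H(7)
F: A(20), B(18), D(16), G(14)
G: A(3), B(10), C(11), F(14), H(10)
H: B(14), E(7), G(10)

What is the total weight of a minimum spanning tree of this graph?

Prim, starting at G.
Step 1: frontier [A-G 3, B-G 10, G-H 10, C-G 11, F-G 14] → take A-G (3); add A.
Step 2: frontier [A-D 14, A-B 18, A-C 20, A-F 20, B-G 10, G-H 10, C-G 11, F-G 14] → take B-G (10); add B.
Step 3: frontier [A-D 14, A-C 20, A-F 20, B-E 2, B-H 14, B-F 18, G-H 10, C-G 11, F-G 14] → take B-E (2); add E.
Step 4: frontier [A-D 14, A-C 20, A-F 20, B-H 14, B-F 18, E-H 7, G-H 10, C-G 11, F-G 14] → take E-H (7); add H.
Step 5: frontier [A-D 14, A-C 20, A-F 20, B-F 18, C-G 11, F-G 14] → take C-G (11); add C.
Step 6: frontier [A-D 14, A-F 20, B-F 18, F-G 14] → take A-D (14); add D.
Step 7: frontier [A-F 20, B-F 18, D-F 16, F-G 14] → take F-G (14); add F.
MST edges: A-G, B-G, B-E, E-H, C-G, A-D, F-G; total weight 3+10+2+7+11+14+14 = 61.

61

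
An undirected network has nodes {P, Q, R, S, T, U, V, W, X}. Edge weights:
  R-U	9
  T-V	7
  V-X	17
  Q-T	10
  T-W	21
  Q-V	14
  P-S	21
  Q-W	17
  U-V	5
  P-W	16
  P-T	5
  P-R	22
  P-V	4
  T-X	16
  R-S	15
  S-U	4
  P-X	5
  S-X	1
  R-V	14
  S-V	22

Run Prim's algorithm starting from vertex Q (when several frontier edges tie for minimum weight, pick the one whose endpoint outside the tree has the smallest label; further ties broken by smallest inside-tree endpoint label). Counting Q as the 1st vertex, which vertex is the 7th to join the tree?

X

Grow the tree from Q using Prim:
Step 1: cheapest edge leaving the tree is Q-T (10); add T.
Step 2: cheapest edge leaving the tree is P-T (5); add P.
Step 3: cheapest edge leaving the tree is P-V (4); add V.
Step 4: cheapest edge leaving the tree is U-V (5); add U.
Step 5: cheapest edge leaving the tree is S-U (4); add S.
Step 6: cheapest edge leaving the tree is S-X (1); add X.
Step 7: cheapest edge leaving the tree is R-U (9); add R.
Step 8: cheapest edge leaving the tree is P-W (16); add W.
Vertex order: Q, T, P, V, U, S, X, R, W. The 7th vertex is X.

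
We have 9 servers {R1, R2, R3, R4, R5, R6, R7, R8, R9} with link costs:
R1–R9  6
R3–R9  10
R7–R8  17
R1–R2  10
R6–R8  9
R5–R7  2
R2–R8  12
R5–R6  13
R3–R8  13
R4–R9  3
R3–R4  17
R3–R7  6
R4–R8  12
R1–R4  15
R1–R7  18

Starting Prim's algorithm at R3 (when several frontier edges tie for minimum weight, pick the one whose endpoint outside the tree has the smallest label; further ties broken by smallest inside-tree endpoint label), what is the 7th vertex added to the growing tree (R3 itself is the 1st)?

R2

Prim's algorithm from R3:
Step 1: cheapest edge leaving the tree is R3–R7 (6); add R7.
Step 2: cheapest edge leaving the tree is R5–R7 (2); add R5.
Step 3: cheapest edge leaving the tree is R3–R9 (10); add R9.
Step 4: cheapest edge leaving the tree is R4–R9 (3); add R4.
Step 5: cheapest edge leaving the tree is R1–R9 (6); add R1.
Step 6: cheapest edge leaving the tree is R1–R2 (10); add R2.
Step 7: cheapest edge leaving the tree is R2–R8 (12); add R8.
Step 8: cheapest edge leaving the tree is R6–R8 (9); add R6.
Vertex order: R3, R7, R5, R9, R4, R1, R2, R8, R6. The 7th vertex is R2.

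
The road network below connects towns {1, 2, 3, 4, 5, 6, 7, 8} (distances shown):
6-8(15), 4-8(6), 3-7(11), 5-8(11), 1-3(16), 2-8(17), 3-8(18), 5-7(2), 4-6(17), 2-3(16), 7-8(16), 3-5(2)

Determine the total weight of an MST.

68

Grow the tree from 3 using Prim:
Step 1: cheapest edge leaving the tree is 3-5 (2); add 5.
Step 2: cheapest edge leaving the tree is 5-7 (2); add 7.
Step 3: cheapest edge leaving the tree is 5-8 (11); add 8.
Step 4: cheapest edge leaving the tree is 4-8 (6); add 4.
Step 5: cheapest edge leaving the tree is 6-8 (15); add 6.
Step 6: cheapest edge leaving the tree is 1-3 (16); add 1.
Step 7: cheapest edge leaving the tree is 2-3 (16); add 2.
MST edges: 3-5, 5-7, 5-8, 4-8, 6-8, 1-3, 2-3; total weight 2+2+11+6+15+16+16 = 68.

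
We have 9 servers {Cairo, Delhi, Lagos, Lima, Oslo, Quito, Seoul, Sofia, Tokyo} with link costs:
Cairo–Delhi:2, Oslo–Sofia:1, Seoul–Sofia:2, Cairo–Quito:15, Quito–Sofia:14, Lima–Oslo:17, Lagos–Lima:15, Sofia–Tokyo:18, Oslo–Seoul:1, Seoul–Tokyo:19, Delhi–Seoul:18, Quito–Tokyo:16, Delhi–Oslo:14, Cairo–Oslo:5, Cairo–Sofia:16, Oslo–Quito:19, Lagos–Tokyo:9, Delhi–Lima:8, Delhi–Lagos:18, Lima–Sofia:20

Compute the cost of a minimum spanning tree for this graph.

55

Sort edges by weight, then run Kruskal:
Oslo–Seoul (1): add — endpoints in different components.
Oslo–Sofia (1): add — endpoints in different components.
Cairo–Delhi (2): add — endpoints in different components.
Seoul–Sofia (2): skip — Seoul and Sofia already connected.
Cairo–Oslo (5): add — endpoints in different components.
Delhi–Lima (8): add — endpoints in different components.
Lagos–Tokyo (9): add — endpoints in different components.
Delhi–Oslo (14): skip — Delhi and Oslo already connected.
Quito–Sofia (14): add — endpoints in different components.
Cairo–Quito (15): skip — Quito and Cairo already connected.
Lagos–Lima (15): add — endpoints in different components.
MST edges: Oslo–Seoul, Oslo–Sofia, Cairo–Delhi, Cairo–Oslo, Delhi–Lima, Lagos–Tokyo, Quito–Sofia, Lagos–Lima; total weight 1+1+2+5+8+9+14+15 = 55.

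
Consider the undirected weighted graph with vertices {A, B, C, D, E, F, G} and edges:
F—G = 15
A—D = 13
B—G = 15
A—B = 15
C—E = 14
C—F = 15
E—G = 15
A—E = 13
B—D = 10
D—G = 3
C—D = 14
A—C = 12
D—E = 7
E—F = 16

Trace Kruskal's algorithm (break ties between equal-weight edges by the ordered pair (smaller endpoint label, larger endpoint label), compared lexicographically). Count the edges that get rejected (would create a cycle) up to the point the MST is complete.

Sort edges by weight, then run Kruskal:
D—G (3): add — endpoints in different components.
D—E (7): add — endpoints in different components.
B—D (10): add — endpoints in different components.
A—C (12): add — endpoints in different components.
A—D (13): add — endpoints in different components.
A—E (13): skip — A and E already connected.
C—D (14): skip — C and D already connected.
C—E (14): skip — C and E already connected.
A—B (15): skip — A and B already connected.
B—G (15): skip — B and G already connected.
C—F (15): add — endpoints in different components.
Edges rejected before the tree was complete: 5.

5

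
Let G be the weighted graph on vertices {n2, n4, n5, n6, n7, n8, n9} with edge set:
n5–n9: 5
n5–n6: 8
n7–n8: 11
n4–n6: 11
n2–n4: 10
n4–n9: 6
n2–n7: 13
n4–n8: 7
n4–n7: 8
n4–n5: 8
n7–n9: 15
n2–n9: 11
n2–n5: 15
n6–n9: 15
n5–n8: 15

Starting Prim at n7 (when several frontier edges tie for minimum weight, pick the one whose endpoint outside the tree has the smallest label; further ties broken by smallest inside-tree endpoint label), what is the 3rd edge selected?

Prim's algorithm from n7:
Step 1: cheapest edge leaving the tree is n4–n7 (8); add n4.
Step 2: cheapest edge leaving the tree is n4–n9 (6); add n9.
Step 3: cheapest edge leaving the tree is n5–n9 (5); add n5.
Step 4: cheapest edge leaving the tree is n4–n8 (7); add n8.
Step 5: cheapest edge leaving the tree is n5–n6 (8); add n6.
Step 6: cheapest edge leaving the tree is n2–n4 (10); add n2.
The 3rd edge added is n5–n9.

n5-n9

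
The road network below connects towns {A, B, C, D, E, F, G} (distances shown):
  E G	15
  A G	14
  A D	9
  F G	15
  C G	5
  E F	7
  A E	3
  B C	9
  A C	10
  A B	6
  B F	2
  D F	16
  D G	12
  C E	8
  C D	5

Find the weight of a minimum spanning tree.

Prim, starting at B.
Step 1: cheapest edge leaving the tree is B F (2); add F.
Step 2: cheapest edge leaving the tree is A B (6); add A.
Step 3: cheapest edge leaving the tree is A E (3); add E.
Step 4: cheapest edge leaving the tree is C E (8); add C.
Step 5: cheapest edge leaving the tree is C D (5); add D.
Step 6: cheapest edge leaving the tree is C G (5); add G.
MST edges: B F, A B, A E, C E, C D, C G; total weight 2+6+3+8+5+5 = 29.

29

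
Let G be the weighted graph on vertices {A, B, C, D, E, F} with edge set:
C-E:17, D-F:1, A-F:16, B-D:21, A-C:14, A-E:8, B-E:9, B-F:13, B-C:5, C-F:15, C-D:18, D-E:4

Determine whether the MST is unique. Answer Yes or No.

Kruskal: consider edges lightest-first.
D-F (1): add — endpoints in different components.
D-E (4): add — endpoints in different components.
B-C (5): add — endpoints in different components.
A-E (8): add — endpoints in different components.
B-E (9): add — endpoints in different components.
Every non-tree edge has weight strictly greater than the heaviest edge on the tree path between its endpoints, so the MST is unique.

Yes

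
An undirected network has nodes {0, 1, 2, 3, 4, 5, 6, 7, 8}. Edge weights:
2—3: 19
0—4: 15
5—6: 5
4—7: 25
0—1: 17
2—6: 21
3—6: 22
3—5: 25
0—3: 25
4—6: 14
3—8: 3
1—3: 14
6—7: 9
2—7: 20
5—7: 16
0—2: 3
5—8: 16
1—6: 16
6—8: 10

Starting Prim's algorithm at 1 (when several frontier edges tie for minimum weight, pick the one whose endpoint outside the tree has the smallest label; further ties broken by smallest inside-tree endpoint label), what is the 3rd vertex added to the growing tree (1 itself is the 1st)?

Prim's algorithm from 1:
Step 1: cheapest edge leaving the tree is 1—3 (14); add 3.
Step 2: cheapest edge leaving the tree is 3—8 (3); add 8.
Step 3: cheapest edge leaving the tree is 6—8 (10); add 6.
Step 4: cheapest edge leaving the tree is 5—6 (5); add 5.
Step 5: cheapest edge leaving the tree is 6—7 (9); add 7.
Step 6: cheapest edge leaving the tree is 4—6 (14); add 4.
Step 7: cheapest edge leaving the tree is 0—4 (15); add 0.
Step 8: cheapest edge leaving the tree is 0—2 (3); add 2.
Vertex order: 1, 3, 8, 6, 5, 7, 4, 0, 2. The 3rd vertex is 8.

8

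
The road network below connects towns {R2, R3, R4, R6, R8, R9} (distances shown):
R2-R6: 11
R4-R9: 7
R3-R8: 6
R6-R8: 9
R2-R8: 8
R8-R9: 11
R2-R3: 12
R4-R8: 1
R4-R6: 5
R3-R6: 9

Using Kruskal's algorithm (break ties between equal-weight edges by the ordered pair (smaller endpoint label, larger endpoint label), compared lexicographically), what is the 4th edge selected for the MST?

Sort edges by weight, then run Kruskal:
R4-R8 (1): add — endpoints in different components.
R4-R6 (5): add — endpoints in different components.
R3-R8 (6): add — endpoints in different components.
R4-R9 (7): add — endpoints in different components.
R2-R8 (8): add — endpoints in different components.
The 4th edge added is R4-R9.

R4-R9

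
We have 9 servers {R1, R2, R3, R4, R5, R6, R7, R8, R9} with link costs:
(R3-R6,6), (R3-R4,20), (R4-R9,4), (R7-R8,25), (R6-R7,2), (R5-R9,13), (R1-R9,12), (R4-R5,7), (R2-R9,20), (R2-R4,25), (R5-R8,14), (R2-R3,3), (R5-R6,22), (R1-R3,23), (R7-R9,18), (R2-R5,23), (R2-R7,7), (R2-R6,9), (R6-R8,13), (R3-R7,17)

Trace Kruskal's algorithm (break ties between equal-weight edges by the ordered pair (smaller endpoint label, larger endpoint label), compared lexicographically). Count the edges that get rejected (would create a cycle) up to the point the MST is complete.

Kruskal's algorithm — process edges by increasing weight (ties by edge label):
R6-R7 (2): add — endpoints in different components.
R2-R3 (3): add — endpoints in different components.
R4-R9 (4): add — endpoints in different components.
R3-R6 (6): add — endpoints in different components.
R2-R7 (7): skip — R7 and R2 already connected.
R4-R5 (7): add — endpoints in different components.
R2-R6 (9): skip — R2 and R6 already connected.
R1-R9 (12): add — endpoints in different components.
R5-R9 (13): skip — R9 and R5 already connected.
R6-R8 (13): add — endpoints in different components.
R5-R8 (14): add — endpoints in different components.
Edges rejected before the tree was complete: 3.

3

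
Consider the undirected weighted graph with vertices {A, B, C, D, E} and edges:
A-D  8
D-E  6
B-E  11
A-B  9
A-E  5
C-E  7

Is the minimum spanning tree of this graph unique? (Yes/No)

Sort edges by weight, then run Kruskal:
A-E (5): add — endpoints in different components.
D-E (6): add — endpoints in different components.
C-E (7): add — endpoints in different components.
A-D (8): skip — A and D already connected.
A-B (9): add — endpoints in different components.
Every non-tree edge has weight strictly greater than the heaviest edge on the tree path between its endpoints, so the MST is unique.

Yes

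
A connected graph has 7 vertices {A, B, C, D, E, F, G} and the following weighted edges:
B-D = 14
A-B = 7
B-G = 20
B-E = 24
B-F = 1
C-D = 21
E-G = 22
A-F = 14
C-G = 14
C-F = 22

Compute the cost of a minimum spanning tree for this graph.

Prim, starting at G.
Step 1: cheapest edge leaving the tree is C-G (14); add C.
Step 2: cheapest edge leaving the tree is B-G (20); add B.
Step 3: cheapest edge leaving the tree is B-F (1); add F.
Step 4: cheapest edge leaving the tree is A-B (7); add A.
Step 5: cheapest edge leaving the tree is B-D (14); add D.
Step 6: cheapest edge leaving the tree is E-G (22); add E.
MST edges: C-G, B-G, B-F, A-B, B-D, E-G; total weight 14+20+1+7+14+22 = 78.

78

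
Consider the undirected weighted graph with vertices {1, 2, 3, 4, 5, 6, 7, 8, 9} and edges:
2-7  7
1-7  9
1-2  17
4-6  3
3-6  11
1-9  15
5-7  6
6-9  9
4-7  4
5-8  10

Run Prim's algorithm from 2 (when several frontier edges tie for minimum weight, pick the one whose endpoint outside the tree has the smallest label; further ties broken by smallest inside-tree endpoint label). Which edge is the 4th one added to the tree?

Prim's algorithm from 2:
Step 1: frontier [2-7 7, 1-2 17] → take 2-7 (7); add 7.
Step 2: frontier [1-2 17, 4-7 4, 5-7 6, 1-7 9] → take 4-7 (4); add 4.
Step 3: frontier [1-2 17, 4-6 3, 5-7 6, 1-7 9] → take 4-6 (3); add 6.
Step 4: frontier [1-2 17, 6-9 9, 3-6 11, 5-7 6, 1-7 9] → take 5-7 (6); add 5.
Step 5: frontier [1-2 17, 5-8 10, 6-9 9, 3-6 11, 1-7 9] → take 1-7 (9); add 1.
Step 6: frontier [1-9 15, 5-8 10, 6-9 9, 3-6 11] → take 6-9 (9); add 9.
Step 7: frontier [5-8 10, 3-6 11] → take 5-8 (10); add 8.
Step 8: frontier [3-6 11] → take 3-6 (11); add 3.
The 4th edge added is 5-7.

5-7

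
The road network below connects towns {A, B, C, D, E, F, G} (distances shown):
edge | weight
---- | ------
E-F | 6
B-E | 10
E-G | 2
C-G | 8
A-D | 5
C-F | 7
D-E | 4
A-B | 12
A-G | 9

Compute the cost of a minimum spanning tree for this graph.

Sort edges by weight, then run Kruskal:
E-G (2): add. Components now {A} {B} {C} {D} {E,G} {F}
D-E (4): add. Components now {A} {B} {C} {D,E,G} {F}
A-D (5): add. Components now {A,D,E,G} {B} {C} {F}
E-F (6): add. Components now {A,D,E,F,G} {B} {C}
C-F (7): add. Components now {A,C,D,E,F,G} {B}
C-G (8): skip — C and G already connected.
A-G (9): skip — A and G already connected.
B-E (10): add. Components now {A,B,C,D,E,F,G}
MST edges: E-G, D-E, A-D, E-F, C-F, B-E; total weight 2+4+5+6+7+10 = 34.

34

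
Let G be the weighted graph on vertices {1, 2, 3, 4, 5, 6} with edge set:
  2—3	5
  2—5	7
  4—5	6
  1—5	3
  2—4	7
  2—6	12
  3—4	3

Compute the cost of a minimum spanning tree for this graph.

Prim, starting at 2.
Step 1: cheapest edge leaving the tree is 2—3 (5); add 3.
Step 2: cheapest edge leaving the tree is 3—4 (3); add 4.
Step 3: cheapest edge leaving the tree is 4—5 (6); add 5.
Step 4: cheapest edge leaving the tree is 1—5 (3); add 1.
Step 5: cheapest edge leaving the tree is 2—6 (12); add 6.
MST edges: 2—3, 3—4, 4—5, 1—5, 2—6; total weight 5+3+6+3+12 = 29.

29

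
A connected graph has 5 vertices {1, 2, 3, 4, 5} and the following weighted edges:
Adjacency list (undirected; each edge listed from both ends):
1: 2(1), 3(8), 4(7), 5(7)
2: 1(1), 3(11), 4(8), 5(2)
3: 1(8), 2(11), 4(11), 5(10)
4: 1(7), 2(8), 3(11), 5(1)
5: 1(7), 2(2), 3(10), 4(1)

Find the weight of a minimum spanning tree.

Prim, starting at 1.
Step 1: cheapest edge leaving the tree is 1–2 (1); add 2.
Step 2: cheapest edge leaving the tree is 2–5 (2); add 5.
Step 3: cheapest edge leaving the tree is 4–5 (1); add 4.
Step 4: cheapest edge leaving the tree is 1–3 (8); add 3.
MST edges: 1–2, 2–5, 4–5, 1–3; total weight 1+2+1+8 = 12.

12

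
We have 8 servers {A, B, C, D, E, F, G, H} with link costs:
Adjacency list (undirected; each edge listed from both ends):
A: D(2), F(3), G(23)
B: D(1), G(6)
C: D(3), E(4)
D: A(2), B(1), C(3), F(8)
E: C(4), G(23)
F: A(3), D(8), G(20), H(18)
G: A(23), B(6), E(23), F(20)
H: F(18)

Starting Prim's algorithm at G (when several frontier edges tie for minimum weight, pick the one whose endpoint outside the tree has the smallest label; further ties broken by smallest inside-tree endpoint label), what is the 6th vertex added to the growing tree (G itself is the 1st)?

F

Grow the tree from G using Prim:
Step 1: frontier [B—G 6, F—G 20, A—G 23, E—G 23] → take B—G (6); add B.
Step 2: frontier [B—D 1, F—G 20, A—G 23, E—G 23] → take B—D (1); add D.
Step 3: frontier [A—D 2, C—D 3, D—F 8, F—G 20, A—G 23, E—G 23] → take A—D (2); add A.
Step 4: frontier [A—F 3, C—D 3, D—F 8, F—G 20, E—G 23] → take C—D (3); add C.
Step 5: frontier [A—F 3, C—E 4, D—F 8, F—G 20, E—G 23] → take A—F (3); add F.
Step 6: frontier [C—E 4, F—H 18, E—G 23] → take C—E (4); add E.
Step 7: frontier [F—H 18] → take F—H (18); add H.
Vertex order: G, B, D, A, C, F, E, H. The 6th vertex is F.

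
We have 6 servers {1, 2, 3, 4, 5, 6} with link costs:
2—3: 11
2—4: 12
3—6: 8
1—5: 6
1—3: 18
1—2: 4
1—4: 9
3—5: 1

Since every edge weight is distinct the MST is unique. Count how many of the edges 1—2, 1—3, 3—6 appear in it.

Kruskal's algorithm — process edges by increasing weight (ties by edge label):
3—5 (1): add — endpoints in different components.
1—2 (4): add — endpoints in different components.
1—5 (6): add — endpoints in different components.
3—6 (8): add — endpoints in different components.
1—4 (9): add — endpoints in different components.
MST edge set: {3—5, 1—2, 1—5, 3—6, 1—4}.
Of the listed edges, {1—2, 3—6} are in the MST → 2.

2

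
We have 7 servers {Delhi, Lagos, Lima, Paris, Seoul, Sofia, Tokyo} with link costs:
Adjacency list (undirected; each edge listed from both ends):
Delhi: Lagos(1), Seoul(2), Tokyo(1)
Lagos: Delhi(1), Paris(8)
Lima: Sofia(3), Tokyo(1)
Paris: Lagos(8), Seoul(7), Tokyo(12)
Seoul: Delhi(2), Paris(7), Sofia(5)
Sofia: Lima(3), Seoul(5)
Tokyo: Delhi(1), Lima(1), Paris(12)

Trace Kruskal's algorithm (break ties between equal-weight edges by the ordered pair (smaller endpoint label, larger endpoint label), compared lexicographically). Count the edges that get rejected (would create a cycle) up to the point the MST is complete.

Kruskal: consider edges lightest-first.
Delhi-Lagos (1): add — endpoints in different components.
Delhi-Tokyo (1): add — endpoints in different components.
Lima-Tokyo (1): add — endpoints in different components.
Delhi-Seoul (2): add — endpoints in different components.
Lima-Sofia (3): add — endpoints in different components.
Seoul-Sofia (5): skip — Seoul and Sofia already connected.
Paris-Seoul (7): add — endpoints in different components.
Edges rejected before the tree was complete: 1.

1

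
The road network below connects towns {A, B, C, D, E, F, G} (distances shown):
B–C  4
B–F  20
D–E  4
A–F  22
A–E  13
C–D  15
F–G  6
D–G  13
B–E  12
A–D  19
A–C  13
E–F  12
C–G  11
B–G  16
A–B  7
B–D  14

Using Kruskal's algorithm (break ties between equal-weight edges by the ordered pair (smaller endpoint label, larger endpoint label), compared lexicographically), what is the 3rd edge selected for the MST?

F-G

Kruskal: consider edges lightest-first.
B–C (4): add. Components now {A} {B,C} {D} {E} {F} {G}
D–E (4): add. Components now {A} {B,C} {D,E} {F} {G}
F–G (6): add. Components now {A} {B,C} {D,E} {F,G}
A–B (7): add. Components now {A,B,C} {D,E} {F,G}
C–G (11): add. Components now {A,B,C,F,G} {D,E}
B–E (12): add. Components now {A,B,C,D,E,F,G}
The 3rd edge added is F–G.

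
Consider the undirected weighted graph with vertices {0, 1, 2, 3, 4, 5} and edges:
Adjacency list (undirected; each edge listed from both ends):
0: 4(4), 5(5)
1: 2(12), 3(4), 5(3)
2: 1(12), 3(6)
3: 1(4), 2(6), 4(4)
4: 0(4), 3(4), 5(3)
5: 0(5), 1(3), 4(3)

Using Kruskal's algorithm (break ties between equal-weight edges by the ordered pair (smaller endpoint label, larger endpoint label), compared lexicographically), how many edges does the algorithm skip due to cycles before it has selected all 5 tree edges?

2

Sort edges by weight, then run Kruskal:
1-5 (3): add — endpoints in different components.
4-5 (3): add — endpoints in different components.
0-4 (4): add — endpoints in different components.
1-3 (4): add — endpoints in different components.
3-4 (4): skip — 3 and 4 already connected.
0-5 (5): skip — 0 and 5 already connected.
2-3 (6): add — endpoints in different components.
Edges rejected before the tree was complete: 2.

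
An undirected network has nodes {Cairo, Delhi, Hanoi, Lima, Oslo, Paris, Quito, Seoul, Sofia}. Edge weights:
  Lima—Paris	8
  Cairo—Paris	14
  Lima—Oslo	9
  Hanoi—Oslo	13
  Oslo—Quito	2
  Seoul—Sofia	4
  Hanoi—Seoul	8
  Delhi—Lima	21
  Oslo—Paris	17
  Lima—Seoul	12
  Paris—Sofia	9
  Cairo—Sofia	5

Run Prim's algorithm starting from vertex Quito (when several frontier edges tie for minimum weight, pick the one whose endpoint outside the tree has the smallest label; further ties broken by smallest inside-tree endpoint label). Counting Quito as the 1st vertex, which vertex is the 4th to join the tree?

Grow the tree from Quito using Prim:
Step 1: cheapest edge leaving the tree is Oslo—Quito (2); add Oslo.
Step 2: cheapest edge leaving the tree is Lima—Oslo (9); add Lima.
Step 3: cheapest edge leaving the tree is Lima—Paris (8); add Paris.
Step 4: cheapest edge leaving the tree is Paris—Sofia (9); add Sofia.
Step 5: cheapest edge leaving the tree is Seoul—Sofia (4); add Seoul.
Step 6: cheapest edge leaving the tree is Cairo—Sofia (5); add Cairo.
Step 7: cheapest edge leaving the tree is Hanoi—Seoul (8); add Hanoi.
Step 8: cheapest edge leaving the tree is Delhi—Lima (21); add Delhi.
Vertex order: Quito, Oslo, Lima, Paris, Sofia, Seoul, Cairo, Hanoi, Delhi. The 4th vertex is Paris.

Paris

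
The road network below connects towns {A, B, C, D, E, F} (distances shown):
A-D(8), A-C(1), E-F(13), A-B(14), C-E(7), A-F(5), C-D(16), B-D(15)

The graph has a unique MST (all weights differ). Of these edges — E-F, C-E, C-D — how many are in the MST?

1

Kruskal: consider edges lightest-first.
A-C (1): add. Components now {A,C} {B} {D} {E} {F}
A-F (5): add. Components now {A,C,F} {B} {D} {E}
C-E (7): add. Components now {A,C,E,F} {B} {D}
A-D (8): add. Components now {A,C,D,E,F} {B}
E-F (13): skip — E and F already connected.
A-B (14): add. Components now {A,B,C,D,E,F}
MST edge set: {A-C, A-F, C-E, A-D, A-B}.
Of the listed edges, {C-E} are in the MST → 1.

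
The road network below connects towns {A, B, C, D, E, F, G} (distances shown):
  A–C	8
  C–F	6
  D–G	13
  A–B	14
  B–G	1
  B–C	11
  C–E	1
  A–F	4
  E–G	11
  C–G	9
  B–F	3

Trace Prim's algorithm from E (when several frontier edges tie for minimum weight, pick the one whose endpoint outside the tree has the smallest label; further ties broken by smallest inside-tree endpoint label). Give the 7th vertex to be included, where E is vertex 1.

D

Prim's algorithm from E:
Step 1: cheapest edge leaving the tree is C–E (1); add C.
Step 2: cheapest edge leaving the tree is C–F (6); add F.
Step 3: cheapest edge leaving the tree is B–F (3); add B.
Step 4: cheapest edge leaving the tree is B–G (1); add G.
Step 5: cheapest edge leaving the tree is A–F (4); add A.
Step 6: cheapest edge leaving the tree is D–G (13); add D.
Vertex order: E, C, F, B, G, A, D. The 7th vertex is D.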